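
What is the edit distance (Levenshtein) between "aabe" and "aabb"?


Computing edit distance: "aabe" -> "aabb"
DP table:
           a    a    b    b
      0    1    2    3    4
  a   1    0    1    2    3
  a   2    1    0    1    2
  b   3    2    1    0    1
  e   4    3    2    1    1
Edit distance = dp[4][4] = 1

1


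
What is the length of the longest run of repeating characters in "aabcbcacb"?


Input: "aabcbcacb"
Scanning for longest run:
  Position 1 ('a'): continues run of 'a', length=2
  Position 2 ('b'): new char, reset run to 1
  Position 3 ('c'): new char, reset run to 1
  Position 4 ('b'): new char, reset run to 1
  Position 5 ('c'): new char, reset run to 1
  Position 6 ('a'): new char, reset run to 1
  Position 7 ('c'): new char, reset run to 1
  Position 8 ('b'): new char, reset run to 1
Longest run: 'a' with length 2

2


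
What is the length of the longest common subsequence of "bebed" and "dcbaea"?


LCS of "bebed" and "dcbaea"
DP table:
           d    c    b    a    e    a
      0    0    0    0    0    0    0
  b   0    0    0    1    1    1    1
  e   0    0    0    1    1    2    2
  b   0    0    0    1    1    2    2
  e   0    0    0    1    1    2    2
  d   0    1    1    1    1    2    2
LCS length = dp[5][6] = 2

2


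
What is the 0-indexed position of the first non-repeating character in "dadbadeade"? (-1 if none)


Input: dadbadeade
Character frequencies:
  'a': 3
  'b': 1
  'd': 4
  'e': 2
Scanning left to right for freq == 1:
  Position 0 ('d'): freq=4, skip
  Position 1 ('a'): freq=3, skip
  Position 2 ('d'): freq=4, skip
  Position 3 ('b'): unique! => answer = 3

3


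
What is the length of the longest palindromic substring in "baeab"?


Input: "baeab"
Checking substrings for palindromes:
  [0:5] "baeab" (len 5) => palindrome
  [1:4] "aea" (len 3) => palindrome
Longest palindromic substring: "baeab" with length 5

5


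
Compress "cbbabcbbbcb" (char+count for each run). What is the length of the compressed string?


Input: cbbabcbbbcb
Runs:
  'c' x 1 => "c1"
  'b' x 2 => "b2"
  'a' x 1 => "a1"
  'b' x 1 => "b1"
  'c' x 1 => "c1"
  'b' x 3 => "b3"
  'c' x 1 => "c1"
  'b' x 1 => "b1"
Compressed: "c1b2a1b1c1b3c1b1"
Compressed length: 16

16


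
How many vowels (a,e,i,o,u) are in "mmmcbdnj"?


Input: mmmcbdnj
Checking each character:
  'm' at position 0: consonant
  'm' at position 1: consonant
  'm' at position 2: consonant
  'c' at position 3: consonant
  'b' at position 4: consonant
  'd' at position 5: consonant
  'n' at position 6: consonant
  'j' at position 7: consonant
Total vowels: 0

0


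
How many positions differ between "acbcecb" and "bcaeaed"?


Comparing "acbcecb" and "bcaeaed" position by position:
  Position 0: 'a' vs 'b' => DIFFER
  Position 1: 'c' vs 'c' => same
  Position 2: 'b' vs 'a' => DIFFER
  Position 3: 'c' vs 'e' => DIFFER
  Position 4: 'e' vs 'a' => DIFFER
  Position 5: 'c' vs 'e' => DIFFER
  Position 6: 'b' vs 'd' => DIFFER
Positions that differ: 6

6


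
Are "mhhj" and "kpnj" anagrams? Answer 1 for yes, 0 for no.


Strings: "mhhj", "kpnj"
Sorted first:  hhjm
Sorted second: jknp
Differ at position 0: 'h' vs 'j' => not anagrams

0


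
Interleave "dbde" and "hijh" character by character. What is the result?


Interleaving "dbde" and "hijh":
  Position 0: 'd' from first, 'h' from second => "dh"
  Position 1: 'b' from first, 'i' from second => "bi"
  Position 2: 'd' from first, 'j' from second => "dj"
  Position 3: 'e' from first, 'h' from second => "eh"
Result: dhbidjeh

dhbidjeh


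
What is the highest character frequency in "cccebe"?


Input: cccebe
Character counts:
  'b': 1
  'c': 3
  'e': 2
Maximum frequency: 3

3


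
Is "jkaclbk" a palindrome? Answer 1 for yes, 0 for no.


Input: jkaclbk
Reversed: kblcakj
  Compare pos 0 ('j') with pos 6 ('k'): MISMATCH
  Compare pos 1 ('k') with pos 5 ('b'): MISMATCH
  Compare pos 2 ('a') with pos 4 ('l'): MISMATCH
Result: not a palindrome

0


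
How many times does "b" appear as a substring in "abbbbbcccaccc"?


Searching for "b" in "abbbbbcccaccc"
Scanning each position:
  Position 0: "a" => no
  Position 1: "b" => MATCH
  Position 2: "b" => MATCH
  Position 3: "b" => MATCH
  Position 4: "b" => MATCH
  Position 5: "b" => MATCH
  Position 6: "c" => no
  Position 7: "c" => no
  Position 8: "c" => no
  Position 9: "a" => no
  Position 10: "c" => no
  Position 11: "c" => no
  Position 12: "c" => no
Total occurrences: 5

5


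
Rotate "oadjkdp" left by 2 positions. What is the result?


Input: "oadjkdp", rotate left by 2
First 2 characters: "oa"
Remaining characters: "djkdp"
Concatenate remaining + first: "djkdp" + "oa" = "djkdpoa"

djkdpoa


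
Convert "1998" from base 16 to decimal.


Input: "1998" in base 16
Positional expansion:
  Digit '1' (value 1) x 16^3 = 4096
  Digit '9' (value 9) x 16^2 = 2304
  Digit '9' (value 9) x 16^1 = 144
  Digit '8' (value 8) x 16^0 = 8
Sum = 6552

6552


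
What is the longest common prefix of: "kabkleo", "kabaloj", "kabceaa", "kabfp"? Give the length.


Words: kabkleo, kabaloj, kabceaa, kabfp
  Position 0: all 'k' => match
  Position 1: all 'a' => match
  Position 2: all 'b' => match
  Position 3: ('k', 'a', 'c', 'f') => mismatch, stop
LCP = "kab" (length 3)

3


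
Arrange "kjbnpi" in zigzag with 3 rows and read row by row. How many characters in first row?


Zigzag "kjbnpi" into 3 rows:
Placing characters:
  'k' => row 0
  'j' => row 1
  'b' => row 2
  'n' => row 1
  'p' => row 0
  'i' => row 1
Rows:
  Row 0: "kp"
  Row 1: "jni"
  Row 2: "b"
First row length: 2

2


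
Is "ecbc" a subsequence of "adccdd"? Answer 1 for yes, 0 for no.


Check if "ecbc" is a subsequence of "adccdd"
Greedy scan:
  Position 0 ('a'): no match needed
  Position 1 ('d'): no match needed
  Position 2 ('c'): no match needed
  Position 3 ('c'): no match needed
  Position 4 ('d'): no match needed
  Position 5 ('d'): no match needed
Only matched 0/4 characters => not a subsequence

0


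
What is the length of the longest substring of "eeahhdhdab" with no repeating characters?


Input: "eeahhdhdab"
Sliding window (track last position of each char):
  Position 0 ('e'): window [0,0] length 1 -- new best
  Position 1 ('e'): repeat (last at 0), move window start to 1
  Position 1 ('e'): window [1,1] length 1
  Position 2 ('a'): window [1,2] length 2 -- new best
  Position 3 ('h'): window [1,3] length 3 -- new best
  Position 4 ('h'): repeat (last at 3), move window start to 4
  Position 4 ('h'): window [4,4] length 1
  Position 5 ('d'): window [4,5] length 2
  Position 6 ('h'): repeat (last at 4), move window start to 5
  Position 6 ('h'): window [5,6] length 2
  Position 7 ('d'): repeat (last at 5), move window start to 6
  Position 7 ('d'): window [6,7] length 2
  Position 8 ('a'): window [6,8] length 3
  Position 9 ('b'): window [6,9] length 4 -- new best
Longest substring with no repeats: "hdab" with length 4

4


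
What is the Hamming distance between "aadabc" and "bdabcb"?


Comparing "aadabc" and "bdabcb" position by position:
  Position 0: 'a' vs 'b' => differ
  Position 1: 'a' vs 'd' => differ
  Position 2: 'd' vs 'a' => differ
  Position 3: 'a' vs 'b' => differ
  Position 4: 'b' vs 'c' => differ
  Position 5: 'c' vs 'b' => differ
Total differences (Hamming distance): 6

6


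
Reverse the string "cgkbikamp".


Input: cgkbikamp
Reading characters right to left:
  Position 8: 'p'
  Position 7: 'm'
  Position 6: 'a'
  Position 5: 'k'
  Position 4: 'i'
  Position 3: 'b'
  Position 2: 'k'
  Position 1: 'g'
  Position 0: 'c'
Reversed: pmakibkgc

pmakibkgc


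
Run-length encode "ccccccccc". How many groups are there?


Input: ccccccccc
Scanning for consecutive runs:
  Group 1: 'c' x 9 (positions 0-8)
Total groups: 1

1


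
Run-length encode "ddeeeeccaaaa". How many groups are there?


Input: ddeeeeccaaaa
Scanning for consecutive runs:
  Group 1: 'd' x 2 (positions 0-1)
  Group 2: 'e' x 4 (positions 2-5)
  Group 3: 'c' x 2 (positions 6-7)
  Group 4: 'a' x 4 (positions 8-11)
Total groups: 4

4


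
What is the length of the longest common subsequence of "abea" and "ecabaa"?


LCS of "abea" and "ecabaa"
DP table:
           e    c    a    b    a    a
      0    0    0    0    0    0    0
  a   0    0    0    1    1    1    1
  b   0    0    0    1    2    2    2
  e   0    1    1    1    2    2    2
  a   0    1    1    2    2    3    3
LCS length = dp[4][6] = 3

3


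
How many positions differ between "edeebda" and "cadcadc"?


Comparing "edeebda" and "cadcadc" position by position:
  Position 0: 'e' vs 'c' => DIFFER
  Position 1: 'd' vs 'a' => DIFFER
  Position 2: 'e' vs 'd' => DIFFER
  Position 3: 'e' vs 'c' => DIFFER
  Position 4: 'b' vs 'a' => DIFFER
  Position 5: 'd' vs 'd' => same
  Position 6: 'a' vs 'c' => DIFFER
Positions that differ: 6

6


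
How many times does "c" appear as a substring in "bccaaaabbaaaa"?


Searching for "c" in "bccaaaabbaaaa"
Scanning each position:
  Position 0: "b" => no
  Position 1: "c" => MATCH
  Position 2: "c" => MATCH
  Position 3: "a" => no
  Position 4: "a" => no
  Position 5: "a" => no
  Position 6: "a" => no
  Position 7: "b" => no
  Position 8: "b" => no
  Position 9: "a" => no
  Position 10: "a" => no
  Position 11: "a" => no
  Position 12: "a" => no
Total occurrences: 2

2


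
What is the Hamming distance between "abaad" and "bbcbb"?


Comparing "abaad" and "bbcbb" position by position:
  Position 0: 'a' vs 'b' => differ
  Position 1: 'b' vs 'b' => same
  Position 2: 'a' vs 'c' => differ
  Position 3: 'a' vs 'b' => differ
  Position 4: 'd' vs 'b' => differ
Total differences (Hamming distance): 4

4


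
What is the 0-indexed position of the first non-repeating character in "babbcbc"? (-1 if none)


Input: babbcbc
Character frequencies:
  'a': 1
  'b': 4
  'c': 2
Scanning left to right for freq == 1:
  Position 0 ('b'): freq=4, skip
  Position 1 ('a'): unique! => answer = 1

1


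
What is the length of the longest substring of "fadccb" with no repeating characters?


Input: "fadccb"
Sliding window (track last position of each char):
  Position 0 ('f'): window [0,0] length 1 -- new best
  Position 1 ('a'): window [0,1] length 2 -- new best
  Position 2 ('d'): window [0,2] length 3 -- new best
  Position 3 ('c'): window [0,3] length 4 -- new best
  Position 4 ('c'): repeat (last at 3), move window start to 4
  Position 4 ('c'): window [4,4] length 1
  Position 5 ('b'): window [4,5] length 2
Longest substring with no repeats: "fadc" with length 4

4


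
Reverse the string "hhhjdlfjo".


Input: hhhjdlfjo
Reading characters right to left:
  Position 8: 'o'
  Position 7: 'j'
  Position 6: 'f'
  Position 5: 'l'
  Position 4: 'd'
  Position 3: 'j'
  Position 2: 'h'
  Position 1: 'h'
  Position 0: 'h'
Reversed: ojfldjhhh

ojfldjhhh


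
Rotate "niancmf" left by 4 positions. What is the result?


Input: "niancmf", rotate left by 4
First 4 characters: "nian"
Remaining characters: "cmf"
Concatenate remaining + first: "cmf" + "nian" = "cmfnian"

cmfnian


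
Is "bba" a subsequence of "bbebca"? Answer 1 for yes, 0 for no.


Check if "bba" is a subsequence of "bbebca"
Greedy scan:
  Position 0 ('b'): matches sub[0] = 'b'
  Position 1 ('b'): matches sub[1] = 'b'
  Position 2 ('e'): no match needed
  Position 3 ('b'): no match needed
  Position 4 ('c'): no match needed
  Position 5 ('a'): matches sub[2] = 'a'
All 3 characters matched => is a subsequence

1


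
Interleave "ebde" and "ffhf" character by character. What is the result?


Interleaving "ebde" and "ffhf":
  Position 0: 'e' from first, 'f' from second => "ef"
  Position 1: 'b' from first, 'f' from second => "bf"
  Position 2: 'd' from first, 'h' from second => "dh"
  Position 3: 'e' from first, 'f' from second => "ef"
Result: efbfdhef

efbfdhef


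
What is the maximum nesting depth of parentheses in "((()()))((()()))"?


Input: "((()()))((()()))"
Tracking depth:
  Position 0 '(': depth becomes 1
  Position 1 '(': depth becomes 2
  Position 2 '(': depth becomes 3
  Position 3 ')': depth becomes 2
  Position 4 '(': depth becomes 3
  Position 5 ')': depth becomes 2
  Position 6 ')': depth becomes 1
  Position 7 ')': depth becomes 0
  Position 8 '(': depth becomes 1
  Position 9 '(': depth becomes 2
  Position 10 '(': depth becomes 3
  Position 11 ')': depth becomes 2
  Position 12 '(': depth becomes 3
  Position 13 ')': depth becomes 2
  Position 14 ')': depth becomes 1
  Position 15 ')': depth becomes 0
Maximum depth reached: 3

3


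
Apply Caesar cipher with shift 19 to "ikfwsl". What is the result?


Caesar cipher: shift "ikfwsl" by 19
  'i' (pos 8) + 19 = pos 1 = 'b'
  'k' (pos 10) + 19 = pos 3 = 'd'
  'f' (pos 5) + 19 = pos 24 = 'y'
  'w' (pos 22) + 19 = pos 15 = 'p'
  's' (pos 18) + 19 = pos 11 = 'l'
  'l' (pos 11) + 19 = pos 4 = 'e'
Result: bdyple

bdyple


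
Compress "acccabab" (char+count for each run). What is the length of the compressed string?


Input: acccabab
Runs:
  'a' x 1 => "a1"
  'c' x 3 => "c3"
  'a' x 1 => "a1"
  'b' x 1 => "b1"
  'a' x 1 => "a1"
  'b' x 1 => "b1"
Compressed: "a1c3a1b1a1b1"
Compressed length: 12

12


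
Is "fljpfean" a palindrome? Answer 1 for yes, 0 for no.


Input: fljpfean
Reversed: naefpjlf
  Compare pos 0 ('f') with pos 7 ('n'): MISMATCH
  Compare pos 1 ('l') with pos 6 ('a'): MISMATCH
  Compare pos 2 ('j') with pos 5 ('e'): MISMATCH
  Compare pos 3 ('p') with pos 4 ('f'): MISMATCH
Result: not a palindrome

0


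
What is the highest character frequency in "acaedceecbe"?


Input: acaedceecbe
Character counts:
  'a': 2
  'b': 1
  'c': 3
  'd': 1
  'e': 4
Maximum frequency: 4

4


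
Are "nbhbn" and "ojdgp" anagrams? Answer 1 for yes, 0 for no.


Strings: "nbhbn", "ojdgp"
Sorted first:  bbhnn
Sorted second: dgjop
Differ at position 0: 'b' vs 'd' => not anagrams

0


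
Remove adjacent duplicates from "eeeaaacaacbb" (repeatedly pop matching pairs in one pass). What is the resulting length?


Input: eeeaaacaacbb
Stack-based adjacent duplicate removal:
  Read 'e': push. Stack: e
  Read 'e': matches stack top 'e' => pop. Stack: (empty)
  Read 'e': push. Stack: e
  Read 'a': push. Stack: ea
  Read 'a': matches stack top 'a' => pop. Stack: e
  Read 'a': push. Stack: ea
  Read 'c': push. Stack: eac
  Read 'a': push. Stack: eaca
  Read 'a': matches stack top 'a' => pop. Stack: eac
  Read 'c': matches stack top 'c' => pop. Stack: ea
  Read 'b': push. Stack: eab
  Read 'b': matches stack top 'b' => pop. Stack: ea
Final stack: "ea" (length 2)

2


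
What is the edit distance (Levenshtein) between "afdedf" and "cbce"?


Computing edit distance: "afdedf" -> "cbce"
DP table:
           c    b    c    e
      0    1    2    3    4
  a   1    1    2    3    4
  f   2    2    2    3    4
  d   3    3    3    3    4
  e   4    4    4    4    3
  d   5    5    5    5    4
  f   6    6    6    6    5
Edit distance = dp[6][4] = 5

5


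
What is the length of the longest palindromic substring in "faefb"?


Input: "faefb"
Checking substrings for palindromes:
  No multi-char palindromic substrings found
Longest palindromic substring: "f" with length 1

1


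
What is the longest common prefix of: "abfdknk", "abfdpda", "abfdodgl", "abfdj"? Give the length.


Words: abfdknk, abfdpda, abfdodgl, abfdj
  Position 0: all 'a' => match
  Position 1: all 'b' => match
  Position 2: all 'f' => match
  Position 3: all 'd' => match
  Position 4: ('k', 'p', 'o', 'j') => mismatch, stop
LCP = "abfd" (length 4)

4


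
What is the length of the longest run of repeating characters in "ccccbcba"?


Input: "ccccbcba"
Scanning for longest run:
  Position 1 ('c'): continues run of 'c', length=2
  Position 2 ('c'): continues run of 'c', length=3
  Position 3 ('c'): continues run of 'c', length=4
  Position 4 ('b'): new char, reset run to 1
  Position 5 ('c'): new char, reset run to 1
  Position 6 ('b'): new char, reset run to 1
  Position 7 ('a'): new char, reset run to 1
Longest run: 'c' with length 4

4


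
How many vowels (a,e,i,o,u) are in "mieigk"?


Input: mieigk
Checking each character:
  'm' at position 0: consonant
  'i' at position 1: vowel (running total: 1)
  'e' at position 2: vowel (running total: 2)
  'i' at position 3: vowel (running total: 3)
  'g' at position 4: consonant
  'k' at position 5: consonant
Total vowels: 3

3


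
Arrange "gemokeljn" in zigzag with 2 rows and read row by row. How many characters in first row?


Zigzag "gemokeljn" into 2 rows:
Placing characters:
  'g' => row 0
  'e' => row 1
  'm' => row 0
  'o' => row 1
  'k' => row 0
  'e' => row 1
  'l' => row 0
  'j' => row 1
  'n' => row 0
Rows:
  Row 0: "gmkln"
  Row 1: "eoej"
First row length: 5

5


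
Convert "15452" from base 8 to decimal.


Input: "15452" in base 8
Positional expansion:
  Digit '1' (value 1) x 8^4 = 4096
  Digit '5' (value 5) x 8^3 = 2560
  Digit '4' (value 4) x 8^2 = 256
  Digit '5' (value 5) x 8^1 = 40
  Digit '2' (value 2) x 8^0 = 2
Sum = 6954

6954


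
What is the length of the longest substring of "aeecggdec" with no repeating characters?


Input: "aeecggdec"
Sliding window (track last position of each char):
  Position 0 ('a'): window [0,0] length 1 -- new best
  Position 1 ('e'): window [0,1] length 2 -- new best
  Position 2 ('e'): repeat (last at 1), move window start to 2
  Position 2 ('e'): window [2,2] length 1
  Position 3 ('c'): window [2,3] length 2
  Position 4 ('g'): window [2,4] length 3 -- new best
  Position 5 ('g'): repeat (last at 4), move window start to 5
  Position 5 ('g'): window [5,5] length 1
  Position 6 ('d'): window [5,6] length 2
  Position 7 ('e'): window [5,7] length 3
  Position 8 ('c'): window [5,8] length 4 -- new best
Longest substring with no repeats: "gdec" with length 4

4


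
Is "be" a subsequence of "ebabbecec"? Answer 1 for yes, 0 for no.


Check if "be" is a subsequence of "ebabbecec"
Greedy scan:
  Position 0 ('e'): no match needed
  Position 1 ('b'): matches sub[0] = 'b'
  Position 2 ('a'): no match needed
  Position 3 ('b'): no match needed
  Position 4 ('b'): no match needed
  Position 5 ('e'): matches sub[1] = 'e'
  Position 6 ('c'): no match needed
  Position 7 ('e'): no match needed
  Position 8 ('c'): no match needed
All 2 characters matched => is a subsequence

1


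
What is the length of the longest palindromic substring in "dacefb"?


Input: "dacefb"
Checking substrings for palindromes:
  No multi-char palindromic substrings found
Longest palindromic substring: "d" with length 1

1


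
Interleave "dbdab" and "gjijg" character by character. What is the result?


Interleaving "dbdab" and "gjijg":
  Position 0: 'd' from first, 'g' from second => "dg"
  Position 1: 'b' from first, 'j' from second => "bj"
  Position 2: 'd' from first, 'i' from second => "di"
  Position 3: 'a' from first, 'j' from second => "aj"
  Position 4: 'b' from first, 'g' from second => "bg"
Result: dgbjdiajbg

dgbjdiajbg


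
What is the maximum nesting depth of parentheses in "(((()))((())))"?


Input: "(((()))((())))"
Tracking depth:
  Position 0 '(': depth becomes 1
  Position 1 '(': depth becomes 2
  Position 2 '(': depth becomes 3
  Position 3 '(': depth becomes 4
  Position 4 ')': depth becomes 3
  Position 5 ')': depth becomes 2
  Position 6 ')': depth becomes 1
  Position 7 '(': depth becomes 2
  Position 8 '(': depth becomes 3
  Position 9 '(': depth becomes 4
  Position 10 ')': depth becomes 3
  Position 11 ')': depth becomes 2
  Position 12 ')': depth becomes 1
  Position 13 ')': depth becomes 0
Maximum depth reached: 4

4


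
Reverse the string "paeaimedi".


Input: paeaimedi
Reading characters right to left:
  Position 8: 'i'
  Position 7: 'd'
  Position 6: 'e'
  Position 5: 'm'
  Position 4: 'i'
  Position 3: 'a'
  Position 2: 'e'
  Position 1: 'a'
  Position 0: 'p'
Reversed: idemiaeap

idemiaeap


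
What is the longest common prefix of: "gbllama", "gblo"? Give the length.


Words: gbllama, gblo
  Position 0: all 'g' => match
  Position 1: all 'b' => match
  Position 2: all 'l' => match
  Position 3: ('l', 'o') => mismatch, stop
LCP = "gbl" (length 3)

3


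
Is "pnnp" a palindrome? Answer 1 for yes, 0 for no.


Input: pnnp
Reversed: pnnp
  Compare pos 0 ('p') with pos 3 ('p'): match
  Compare pos 1 ('n') with pos 2 ('n'): match
Result: palindrome

1


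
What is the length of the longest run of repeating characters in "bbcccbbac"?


Input: "bbcccbbac"
Scanning for longest run:
  Position 1 ('b'): continues run of 'b', length=2
  Position 2 ('c'): new char, reset run to 1
  Position 3 ('c'): continues run of 'c', length=2
  Position 4 ('c'): continues run of 'c', length=3
  Position 5 ('b'): new char, reset run to 1
  Position 6 ('b'): continues run of 'b', length=2
  Position 7 ('a'): new char, reset run to 1
  Position 8 ('c'): new char, reset run to 1
Longest run: 'c' with length 3

3


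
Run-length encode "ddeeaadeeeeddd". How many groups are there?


Input: ddeeaadeeeeddd
Scanning for consecutive runs:
  Group 1: 'd' x 2 (positions 0-1)
  Group 2: 'e' x 2 (positions 2-3)
  Group 3: 'a' x 2 (positions 4-5)
  Group 4: 'd' x 1 (positions 6-6)
  Group 5: 'e' x 4 (positions 7-10)
  Group 6: 'd' x 3 (positions 11-13)
Total groups: 6

6


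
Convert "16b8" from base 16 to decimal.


Input: "16b8" in base 16
Positional expansion:
  Digit '1' (value 1) x 16^3 = 4096
  Digit '6' (value 6) x 16^2 = 1536
  Digit 'b' (value 11) x 16^1 = 176
  Digit '8' (value 8) x 16^0 = 8
Sum = 5816

5816


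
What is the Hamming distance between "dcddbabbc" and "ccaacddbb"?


Comparing "dcddbabbc" and "ccaacddbb" position by position:
  Position 0: 'd' vs 'c' => differ
  Position 1: 'c' vs 'c' => same
  Position 2: 'd' vs 'a' => differ
  Position 3: 'd' vs 'a' => differ
  Position 4: 'b' vs 'c' => differ
  Position 5: 'a' vs 'd' => differ
  Position 6: 'b' vs 'd' => differ
  Position 7: 'b' vs 'b' => same
  Position 8: 'c' vs 'b' => differ
Total differences (Hamming distance): 7

7


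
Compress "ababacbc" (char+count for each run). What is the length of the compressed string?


Input: ababacbc
Runs:
  'a' x 1 => "a1"
  'b' x 1 => "b1"
  'a' x 1 => "a1"
  'b' x 1 => "b1"
  'a' x 1 => "a1"
  'c' x 1 => "c1"
  'b' x 1 => "b1"
  'c' x 1 => "c1"
Compressed: "a1b1a1b1a1c1b1c1"
Compressed length: 16

16


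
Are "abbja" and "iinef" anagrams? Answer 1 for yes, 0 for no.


Strings: "abbja", "iinef"
Sorted first:  aabbj
Sorted second: efiin
Differ at position 0: 'a' vs 'e' => not anagrams

0


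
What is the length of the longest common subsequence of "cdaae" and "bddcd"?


LCS of "cdaae" and "bddcd"
DP table:
           b    d    d    c    d
      0    0    0    0    0    0
  c   0    0    0    0    1    1
  d   0    0    1    1    1    2
  a   0    0    1    1    1    2
  a   0    0    1    1    1    2
  e   0    0    1    1    1    2
LCS length = dp[5][5] = 2

2


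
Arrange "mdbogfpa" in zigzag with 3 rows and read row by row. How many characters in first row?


Zigzag "mdbogfpa" into 3 rows:
Placing characters:
  'm' => row 0
  'd' => row 1
  'b' => row 2
  'o' => row 1
  'g' => row 0
  'f' => row 1
  'p' => row 2
  'a' => row 1
Rows:
  Row 0: "mg"
  Row 1: "dofa"
  Row 2: "bp"
First row length: 2

2


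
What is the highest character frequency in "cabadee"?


Input: cabadee
Character counts:
  'a': 2
  'b': 1
  'c': 1
  'd': 1
  'e': 2
Maximum frequency: 2

2


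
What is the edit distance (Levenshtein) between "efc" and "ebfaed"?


Computing edit distance: "efc" -> "ebfaed"
DP table:
           e    b    f    a    e    d
      0    1    2    3    4    5    6
  e   1    0    1    2    3    4    5
  f   2    1    1    1    2    3    4
  c   3    2    2    2    2    3    4
Edit distance = dp[3][6] = 4

4


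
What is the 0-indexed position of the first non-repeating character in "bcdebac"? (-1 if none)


Input: bcdebac
Character frequencies:
  'a': 1
  'b': 2
  'c': 2
  'd': 1
  'e': 1
Scanning left to right for freq == 1:
  Position 0 ('b'): freq=2, skip
  Position 1 ('c'): freq=2, skip
  Position 2 ('d'): unique! => answer = 2

2


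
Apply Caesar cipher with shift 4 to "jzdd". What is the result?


Caesar cipher: shift "jzdd" by 4
  'j' (pos 9) + 4 = pos 13 = 'n'
  'z' (pos 25) + 4 = pos 3 = 'd'
  'd' (pos 3) + 4 = pos 7 = 'h'
  'd' (pos 3) + 4 = pos 7 = 'h'
Result: ndhh

ndhh


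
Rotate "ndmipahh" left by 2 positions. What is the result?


Input: "ndmipahh", rotate left by 2
First 2 characters: "nd"
Remaining characters: "mipahh"
Concatenate remaining + first: "mipahh" + "nd" = "mipahhnd"

mipahhnd


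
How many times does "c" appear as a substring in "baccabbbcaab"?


Searching for "c" in "baccabbbcaab"
Scanning each position:
  Position 0: "b" => no
  Position 1: "a" => no
  Position 2: "c" => MATCH
  Position 3: "c" => MATCH
  Position 4: "a" => no
  Position 5: "b" => no
  Position 6: "b" => no
  Position 7: "b" => no
  Position 8: "c" => MATCH
  Position 9: "a" => no
  Position 10: "a" => no
  Position 11: "b" => no
Total occurrences: 3

3


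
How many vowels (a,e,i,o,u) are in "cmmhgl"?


Input: cmmhgl
Checking each character:
  'c' at position 0: consonant
  'm' at position 1: consonant
  'm' at position 2: consonant
  'h' at position 3: consonant
  'g' at position 4: consonant
  'l' at position 5: consonant
Total vowels: 0

0


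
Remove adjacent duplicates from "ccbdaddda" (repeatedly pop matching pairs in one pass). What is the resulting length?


Input: ccbdaddda
Stack-based adjacent duplicate removal:
  Read 'c': push. Stack: c
  Read 'c': matches stack top 'c' => pop. Stack: (empty)
  Read 'b': push. Stack: b
  Read 'd': push. Stack: bd
  Read 'a': push. Stack: bda
  Read 'd': push. Stack: bdad
  Read 'd': matches stack top 'd' => pop. Stack: bda
  Read 'd': push. Stack: bdad
  Read 'a': push. Stack: bdada
Final stack: "bdada" (length 5)

5


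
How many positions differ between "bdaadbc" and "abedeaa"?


Comparing "bdaadbc" and "abedeaa" position by position:
  Position 0: 'b' vs 'a' => DIFFER
  Position 1: 'd' vs 'b' => DIFFER
  Position 2: 'a' vs 'e' => DIFFER
  Position 3: 'a' vs 'd' => DIFFER
  Position 4: 'd' vs 'e' => DIFFER
  Position 5: 'b' vs 'a' => DIFFER
  Position 6: 'c' vs 'a' => DIFFER
Positions that differ: 7

7


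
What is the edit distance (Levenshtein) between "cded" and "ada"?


Computing edit distance: "cded" -> "ada"
DP table:
           a    d    a
      0    1    2    3
  c   1    1    2    3
  d   2    2    1    2
  e   3    3    2    2
  d   4    4    3    3
Edit distance = dp[4][3] = 3

3


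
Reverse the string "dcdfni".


Input: dcdfni
Reading characters right to left:
  Position 5: 'i'
  Position 4: 'n'
  Position 3: 'f'
  Position 2: 'd'
  Position 1: 'c'
  Position 0: 'd'
Reversed: infdcd

infdcd


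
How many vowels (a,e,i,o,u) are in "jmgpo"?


Input: jmgpo
Checking each character:
  'j' at position 0: consonant
  'm' at position 1: consonant
  'g' at position 2: consonant
  'p' at position 3: consonant
  'o' at position 4: vowel (running total: 1)
Total vowels: 1

1


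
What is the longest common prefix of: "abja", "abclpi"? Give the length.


Words: abja, abclpi
  Position 0: all 'a' => match
  Position 1: all 'b' => match
  Position 2: ('j', 'c') => mismatch, stop
LCP = "ab" (length 2)

2


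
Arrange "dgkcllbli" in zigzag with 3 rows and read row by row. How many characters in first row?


Zigzag "dgkcllbli" into 3 rows:
Placing characters:
  'd' => row 0
  'g' => row 1
  'k' => row 2
  'c' => row 1
  'l' => row 0
  'l' => row 1
  'b' => row 2
  'l' => row 1
  'i' => row 0
Rows:
  Row 0: "dli"
  Row 1: "gcll"
  Row 2: "kb"
First row length: 3

3


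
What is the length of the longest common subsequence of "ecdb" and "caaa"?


LCS of "ecdb" and "caaa"
DP table:
           c    a    a    a
      0    0    0    0    0
  e   0    0    0    0    0
  c   0    1    1    1    1
  d   0    1    1    1    1
  b   0    1    1    1    1
LCS length = dp[4][4] = 1

1


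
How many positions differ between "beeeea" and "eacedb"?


Comparing "beeeea" and "eacedb" position by position:
  Position 0: 'b' vs 'e' => DIFFER
  Position 1: 'e' vs 'a' => DIFFER
  Position 2: 'e' vs 'c' => DIFFER
  Position 3: 'e' vs 'e' => same
  Position 4: 'e' vs 'd' => DIFFER
  Position 5: 'a' vs 'b' => DIFFER
Positions that differ: 5

5


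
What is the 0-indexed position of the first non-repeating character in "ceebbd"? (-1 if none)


Input: ceebbd
Character frequencies:
  'b': 2
  'c': 1
  'd': 1
  'e': 2
Scanning left to right for freq == 1:
  Position 0 ('c'): unique! => answer = 0

0


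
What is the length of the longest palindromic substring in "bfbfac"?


Input: "bfbfac"
Checking substrings for palindromes:
  [0:3] "bfb" (len 3) => palindrome
  [1:4] "fbf" (len 3) => palindrome
Longest palindromic substring: "bfb" with length 3

3


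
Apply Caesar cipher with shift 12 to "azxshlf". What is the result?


Caesar cipher: shift "azxshlf" by 12
  'a' (pos 0) + 12 = pos 12 = 'm'
  'z' (pos 25) + 12 = pos 11 = 'l'
  'x' (pos 23) + 12 = pos 9 = 'j'
  's' (pos 18) + 12 = pos 4 = 'e'
  'h' (pos 7) + 12 = pos 19 = 't'
  'l' (pos 11) + 12 = pos 23 = 'x'
  'f' (pos 5) + 12 = pos 17 = 'r'
Result: mljetxr

mljetxr


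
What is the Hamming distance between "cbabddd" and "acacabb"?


Comparing "cbabddd" and "acacabb" position by position:
  Position 0: 'c' vs 'a' => differ
  Position 1: 'b' vs 'c' => differ
  Position 2: 'a' vs 'a' => same
  Position 3: 'b' vs 'c' => differ
  Position 4: 'd' vs 'a' => differ
  Position 5: 'd' vs 'b' => differ
  Position 6: 'd' vs 'b' => differ
Total differences (Hamming distance): 6

6


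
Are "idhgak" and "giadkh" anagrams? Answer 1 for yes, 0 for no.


Strings: "idhgak", "giadkh"
Sorted first:  adghik
Sorted second: adghik
Sorted forms match => anagrams

1


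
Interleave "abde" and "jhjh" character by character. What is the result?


Interleaving "abde" and "jhjh":
  Position 0: 'a' from first, 'j' from second => "aj"
  Position 1: 'b' from first, 'h' from second => "bh"
  Position 2: 'd' from first, 'j' from second => "dj"
  Position 3: 'e' from first, 'h' from second => "eh"
Result: ajbhdjeh

ajbhdjeh


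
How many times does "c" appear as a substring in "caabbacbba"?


Searching for "c" in "caabbacbba"
Scanning each position:
  Position 0: "c" => MATCH
  Position 1: "a" => no
  Position 2: "a" => no
  Position 3: "b" => no
  Position 4: "b" => no
  Position 5: "a" => no
  Position 6: "c" => MATCH
  Position 7: "b" => no
  Position 8: "b" => no
  Position 9: "a" => no
Total occurrences: 2

2


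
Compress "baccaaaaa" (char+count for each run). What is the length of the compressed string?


Input: baccaaaaa
Runs:
  'b' x 1 => "b1"
  'a' x 1 => "a1"
  'c' x 2 => "c2"
  'a' x 5 => "a5"
Compressed: "b1a1c2a5"
Compressed length: 8

8


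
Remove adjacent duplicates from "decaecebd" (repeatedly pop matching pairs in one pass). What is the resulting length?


Input: decaecebd
Stack-based adjacent duplicate removal:
  Read 'd': push. Stack: d
  Read 'e': push. Stack: de
  Read 'c': push. Stack: dec
  Read 'a': push. Stack: deca
  Read 'e': push. Stack: decae
  Read 'c': push. Stack: decaec
  Read 'e': push. Stack: decaece
  Read 'b': push. Stack: decaeceb
  Read 'd': push. Stack: decaecebd
Final stack: "decaecebd" (length 9)

9


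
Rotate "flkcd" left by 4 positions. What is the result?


Input: "flkcd", rotate left by 4
First 4 characters: "flkc"
Remaining characters: "d"
Concatenate remaining + first: "d" + "flkc" = "dflkc"

dflkc


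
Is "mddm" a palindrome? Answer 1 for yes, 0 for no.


Input: mddm
Reversed: mddm
  Compare pos 0 ('m') with pos 3 ('m'): match
  Compare pos 1 ('d') with pos 2 ('d'): match
Result: palindrome

1


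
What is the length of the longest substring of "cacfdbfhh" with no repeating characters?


Input: "cacfdbfhh"
Sliding window (track last position of each char):
  Position 0 ('c'): window [0,0] length 1 -- new best
  Position 1 ('a'): window [0,1] length 2 -- new best
  Position 2 ('c'): repeat (last at 0), move window start to 1
  Position 2 ('c'): window [1,2] length 2
  Position 3 ('f'): window [1,3] length 3 -- new best
  Position 4 ('d'): window [1,4] length 4 -- new best
  Position 5 ('b'): window [1,5] length 5 -- new best
  Position 6 ('f'): repeat (last at 3), move window start to 4
  Position 6 ('f'): window [4,6] length 3
  Position 7 ('h'): window [4,7] length 4
  Position 8 ('h'): repeat (last at 7), move window start to 8
  Position 8 ('h'): window [8,8] length 1
Longest substring with no repeats: "acfdb" with length 5

5


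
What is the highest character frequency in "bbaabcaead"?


Input: bbaabcaead
Character counts:
  'a': 4
  'b': 3
  'c': 1
  'd': 1
  'e': 1
Maximum frequency: 4

4


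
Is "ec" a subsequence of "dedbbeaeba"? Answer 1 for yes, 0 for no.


Check if "ec" is a subsequence of "dedbbeaeba"
Greedy scan:
  Position 0 ('d'): no match needed
  Position 1 ('e'): matches sub[0] = 'e'
  Position 2 ('d'): no match needed
  Position 3 ('b'): no match needed
  Position 4 ('b'): no match needed
  Position 5 ('e'): no match needed
  Position 6 ('a'): no match needed
  Position 7 ('e'): no match needed
  Position 8 ('b'): no match needed
  Position 9 ('a'): no match needed
Only matched 1/2 characters => not a subsequence

0


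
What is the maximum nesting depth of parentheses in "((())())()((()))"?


Input: "((())())()((()))"
Tracking depth:
  Position 0 '(': depth becomes 1
  Position 1 '(': depth becomes 2
  Position 2 '(': depth becomes 3
  Position 3 ')': depth becomes 2
  Position 4 ')': depth becomes 1
  Position 5 '(': depth becomes 2
  Position 6 ')': depth becomes 1
  Position 7 ')': depth becomes 0
  Position 8 '(': depth becomes 1
  Position 9 ')': depth becomes 0
  Position 10 '(': depth becomes 1
  Position 11 '(': depth becomes 2
  Position 12 '(': depth becomes 3
  Position 13 ')': depth becomes 2
  Position 14 ')': depth becomes 1
  Position 15 ')': depth becomes 0
Maximum depth reached: 3

3


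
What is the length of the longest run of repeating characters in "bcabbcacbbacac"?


Input: "bcabbcacbbacac"
Scanning for longest run:
  Position 1 ('c'): new char, reset run to 1
  Position 2 ('a'): new char, reset run to 1
  Position 3 ('b'): new char, reset run to 1
  Position 4 ('b'): continues run of 'b', length=2
  Position 5 ('c'): new char, reset run to 1
  Position 6 ('a'): new char, reset run to 1
  Position 7 ('c'): new char, reset run to 1
  Position 8 ('b'): new char, reset run to 1
  Position 9 ('b'): continues run of 'b', length=2
  Position 10 ('a'): new char, reset run to 1
  Position 11 ('c'): new char, reset run to 1
  Position 12 ('a'): new char, reset run to 1
  Position 13 ('c'): new char, reset run to 1
Longest run: 'b' with length 2

2


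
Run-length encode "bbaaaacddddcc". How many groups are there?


Input: bbaaaacddddcc
Scanning for consecutive runs:
  Group 1: 'b' x 2 (positions 0-1)
  Group 2: 'a' x 4 (positions 2-5)
  Group 3: 'c' x 1 (positions 6-6)
  Group 4: 'd' x 4 (positions 7-10)
  Group 5: 'c' x 2 (positions 11-12)
Total groups: 5

5


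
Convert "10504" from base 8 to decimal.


Input: "10504" in base 8
Positional expansion:
  Digit '1' (value 1) x 8^4 = 4096
  Digit '0' (value 0) x 8^3 = 0
  Digit '5' (value 5) x 8^2 = 320
  Digit '0' (value 0) x 8^1 = 0
  Digit '4' (value 4) x 8^0 = 4
Sum = 4420

4420


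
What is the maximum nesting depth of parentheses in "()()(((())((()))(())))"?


Input: "()()(((())((()))(())))"
Tracking depth:
  Position 0 '(': depth becomes 1
  Position 1 ')': depth becomes 0
  Position 2 '(': depth becomes 1
  Position 3 ')': depth becomes 0
  Position 4 '(': depth becomes 1
  Position 5 '(': depth becomes 2
  Position 6 '(': depth becomes 3
  Position 7 '(': depth becomes 4
  Position 8 ')': depth becomes 3
  Position 9 ')': depth becomes 2
  Position 10 '(': depth becomes 3
  Position 11 '(': depth becomes 4
  Position 12 '(': depth becomes 5
  Position 13 ')': depth becomes 4
  Position 14 ')': depth becomes 3
  Position 15 ')': depth becomes 2
  Position 16 '(': depth becomes 3
  Position 17 '(': depth becomes 4
  Position 18 ')': depth becomes 3
  Position 19 ')': depth becomes 2
  Position 20 ')': depth becomes 1
  Position 21 ')': depth becomes 0
Maximum depth reached: 5

5


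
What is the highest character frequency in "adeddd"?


Input: adeddd
Character counts:
  'a': 1
  'd': 4
  'e': 1
Maximum frequency: 4

4


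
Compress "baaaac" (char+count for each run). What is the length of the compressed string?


Input: baaaac
Runs:
  'b' x 1 => "b1"
  'a' x 4 => "a4"
  'c' x 1 => "c1"
Compressed: "b1a4c1"
Compressed length: 6

6


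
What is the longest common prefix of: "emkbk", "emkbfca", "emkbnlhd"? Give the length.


Words: emkbk, emkbfca, emkbnlhd
  Position 0: all 'e' => match
  Position 1: all 'm' => match
  Position 2: all 'k' => match
  Position 3: all 'b' => match
  Position 4: ('k', 'f', 'n') => mismatch, stop
LCP = "emkb" (length 4)

4


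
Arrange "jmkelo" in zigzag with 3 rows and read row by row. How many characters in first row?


Zigzag "jmkelo" into 3 rows:
Placing characters:
  'j' => row 0
  'm' => row 1
  'k' => row 2
  'e' => row 1
  'l' => row 0
  'o' => row 1
Rows:
  Row 0: "jl"
  Row 1: "meo"
  Row 2: "k"
First row length: 2

2


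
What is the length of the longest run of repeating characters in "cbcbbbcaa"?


Input: "cbcbbbcaa"
Scanning for longest run:
  Position 1 ('b'): new char, reset run to 1
  Position 2 ('c'): new char, reset run to 1
  Position 3 ('b'): new char, reset run to 1
  Position 4 ('b'): continues run of 'b', length=2
  Position 5 ('b'): continues run of 'b', length=3
  Position 6 ('c'): new char, reset run to 1
  Position 7 ('a'): new char, reset run to 1
  Position 8 ('a'): continues run of 'a', length=2
Longest run: 'b' with length 3

3


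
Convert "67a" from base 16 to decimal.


Input: "67a" in base 16
Positional expansion:
  Digit '6' (value 6) x 16^2 = 1536
  Digit '7' (value 7) x 16^1 = 112
  Digit 'a' (value 10) x 16^0 = 10
Sum = 1658

1658


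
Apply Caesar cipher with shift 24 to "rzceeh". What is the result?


Caesar cipher: shift "rzceeh" by 24
  'r' (pos 17) + 24 = pos 15 = 'p'
  'z' (pos 25) + 24 = pos 23 = 'x'
  'c' (pos 2) + 24 = pos 0 = 'a'
  'e' (pos 4) + 24 = pos 2 = 'c'
  'e' (pos 4) + 24 = pos 2 = 'c'
  'h' (pos 7) + 24 = pos 5 = 'f'
Result: pxaccf

pxaccf


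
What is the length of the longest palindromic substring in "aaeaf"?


Input: "aaeaf"
Checking substrings for palindromes:
  [1:4] "aea" (len 3) => palindrome
  [0:2] "aa" (len 2) => palindrome
Longest palindromic substring: "aea" with length 3

3


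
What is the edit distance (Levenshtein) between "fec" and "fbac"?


Computing edit distance: "fec" -> "fbac"
DP table:
           f    b    a    c
      0    1    2    3    4
  f   1    0    1    2    3
  e   2    1    1    2    3
  c   3    2    2    2    2
Edit distance = dp[3][4] = 2

2


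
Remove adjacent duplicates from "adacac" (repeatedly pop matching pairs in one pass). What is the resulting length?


Input: adacac
Stack-based adjacent duplicate removal:
  Read 'a': push. Stack: a
  Read 'd': push. Stack: ad
  Read 'a': push. Stack: ada
  Read 'c': push. Stack: adac
  Read 'a': push. Stack: adaca
  Read 'c': push. Stack: adacac
Final stack: "adacac" (length 6)

6


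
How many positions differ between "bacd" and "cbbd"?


Comparing "bacd" and "cbbd" position by position:
  Position 0: 'b' vs 'c' => DIFFER
  Position 1: 'a' vs 'b' => DIFFER
  Position 2: 'c' vs 'b' => DIFFER
  Position 3: 'd' vs 'd' => same
Positions that differ: 3

3


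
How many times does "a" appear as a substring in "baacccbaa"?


Searching for "a" in "baacccbaa"
Scanning each position:
  Position 0: "b" => no
  Position 1: "a" => MATCH
  Position 2: "a" => MATCH
  Position 3: "c" => no
  Position 4: "c" => no
  Position 5: "c" => no
  Position 6: "b" => no
  Position 7: "a" => MATCH
  Position 8: "a" => MATCH
Total occurrences: 4

4
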